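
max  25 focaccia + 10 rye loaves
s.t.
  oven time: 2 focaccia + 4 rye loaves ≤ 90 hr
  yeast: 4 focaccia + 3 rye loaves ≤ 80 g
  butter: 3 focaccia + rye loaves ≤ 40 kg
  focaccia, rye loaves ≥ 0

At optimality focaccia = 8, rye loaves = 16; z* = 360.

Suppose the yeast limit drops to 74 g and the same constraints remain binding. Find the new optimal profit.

At the optimum: oven time uses 80 of 90 (slack = 10); yeast uses 80 of 80 (binding); butter uses 40 of 40 (binding).
Slack constraints have shadow price 0 (complementary slackness).
From A_Bᵀ y = c: 4·y_yeast + 3·y_butter = 25; 3·y_yeast + 1·y_butter = 10.
Solving: y_yeast = 1, y_butter = 7.
Δz = y_yeast·Δb = 1 × (-6) = -6, so new z* = 360 − 6 = 354.

354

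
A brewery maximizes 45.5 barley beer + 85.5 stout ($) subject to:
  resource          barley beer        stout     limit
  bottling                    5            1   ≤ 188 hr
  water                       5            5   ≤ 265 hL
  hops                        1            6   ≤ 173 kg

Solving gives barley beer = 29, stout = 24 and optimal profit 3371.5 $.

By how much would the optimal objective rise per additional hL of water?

7.5

Check each constraint at x*: bottling 169/188 (slack 19); water 265/265 (tight); hops 173/173 (tight).
Slack constraints have shadow price 0 (complementary slackness).
From A_Bᵀ y = c: 5·y_water + 1·y_hops = 45.5; 5·y_water + 6·y_hops = 85.5.
Solving: y_water = 7.5, y_hops = 8.
Shadow price of water = 7.5.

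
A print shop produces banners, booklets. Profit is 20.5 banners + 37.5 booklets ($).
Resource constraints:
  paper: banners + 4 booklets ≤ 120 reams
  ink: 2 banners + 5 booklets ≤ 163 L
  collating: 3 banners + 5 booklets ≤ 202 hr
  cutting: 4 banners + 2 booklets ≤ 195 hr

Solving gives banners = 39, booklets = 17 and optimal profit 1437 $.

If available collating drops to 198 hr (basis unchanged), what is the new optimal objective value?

1415

Binding: ink and collating. Non-binding: paper (13 unused), cutting (5 unused).
By complementary slackness, y = 0 for the non-binding constraints.
Dual feasibility on the basic columns requires 2·y_ink + 3·y_collating = 20.5, 5·y_ink + 5·y_collating = 37.5.
Solving: y_ink = 2, y_collating = 5.5.
Δz = y_collating·Δb = 5.5 × (-4) = -22, so new z* = 1437 − 22 = 1415.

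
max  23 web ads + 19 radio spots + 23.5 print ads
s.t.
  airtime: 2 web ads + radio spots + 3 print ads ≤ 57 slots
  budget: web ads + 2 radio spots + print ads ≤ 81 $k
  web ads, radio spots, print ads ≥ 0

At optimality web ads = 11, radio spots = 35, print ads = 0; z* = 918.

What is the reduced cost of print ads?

-8.5

Check each constraint at x*: airtime 57/57 (tight); budget 81/81 (tight).
The binding rows give the dual system: 2·y_airtime + 1·y_budget = 23 and 1·y_airtime + 2·y_budget = 19.
This yields shadow prices y_airtime = 9, y_budget = 5.
Reduced cost of print ads: c₃ − yᵀa₃ = 23.5 − (9·3 + 5·1) = 23.5 − 32 = -8.5.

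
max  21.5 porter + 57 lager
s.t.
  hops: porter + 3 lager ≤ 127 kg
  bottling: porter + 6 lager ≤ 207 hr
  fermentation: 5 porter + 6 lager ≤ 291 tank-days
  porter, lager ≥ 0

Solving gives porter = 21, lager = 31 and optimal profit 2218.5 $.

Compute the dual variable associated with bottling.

Check each constraint at x*: hops 114/127 (slack 13); bottling 207/207 (tight); fermentation 291/291 (tight).
By complementary slackness, y = 0 for the non-binding constraint.
The binding rows give the dual system: 1·y_bottling + 5·y_fermentation = 21.5 and 6·y_bottling + 6·y_fermentation = 57.
→ y_bottling = 6.5 and y_fermentation = 3.
Shadow price of bottling = 6.5.

6.5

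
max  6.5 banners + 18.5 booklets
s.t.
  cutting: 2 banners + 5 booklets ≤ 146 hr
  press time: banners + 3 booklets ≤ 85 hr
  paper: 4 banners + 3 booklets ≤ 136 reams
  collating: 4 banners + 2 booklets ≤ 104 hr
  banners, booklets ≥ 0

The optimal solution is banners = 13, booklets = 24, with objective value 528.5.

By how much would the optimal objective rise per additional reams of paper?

0

Binding: cutting and press time. Non-binding: paper (12 unused), collating (4 unused).
Slack constraints have shadow price 0 (complementary slackness).
The binding rows give the dual system: 2·y_cutting + 1·y_press time = 6.5 and 5·y_cutting + 3·y_press time = 18.5.
→ y_cutting = 1 and y_press time = 4.5.
Shadow price of paper = 0.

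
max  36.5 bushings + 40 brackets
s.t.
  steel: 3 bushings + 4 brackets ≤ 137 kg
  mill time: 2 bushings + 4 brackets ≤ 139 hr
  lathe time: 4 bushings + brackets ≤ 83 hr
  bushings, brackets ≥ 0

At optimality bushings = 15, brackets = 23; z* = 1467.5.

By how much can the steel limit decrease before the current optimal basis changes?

Binding constraints: steel, lathe time. The basis is B = [[3,4],[4,1]] with det -13.
Per unit decrease in steel, x* moves by d = (0.0769, -0.3077).
The basis stays optimal until brackets reaches 0; allowable decrease = 74.75 kg.

74.75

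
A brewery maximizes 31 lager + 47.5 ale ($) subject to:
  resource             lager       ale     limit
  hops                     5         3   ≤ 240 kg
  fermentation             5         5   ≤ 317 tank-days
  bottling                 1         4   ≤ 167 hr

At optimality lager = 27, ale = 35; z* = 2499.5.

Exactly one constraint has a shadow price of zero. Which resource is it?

hops: 240/240 (binding)
fermentation: 310/317 (slack 7)
bottling: 167/167 (binding)
By complementary slackness, a constraint with positive slack has shadow price 0 → fermentation.

fermentation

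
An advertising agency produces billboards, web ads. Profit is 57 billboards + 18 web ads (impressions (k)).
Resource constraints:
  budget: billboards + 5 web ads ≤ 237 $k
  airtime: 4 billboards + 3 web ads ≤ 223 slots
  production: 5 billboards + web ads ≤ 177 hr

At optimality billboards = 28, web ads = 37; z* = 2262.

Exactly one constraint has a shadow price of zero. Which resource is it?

budget

budget: 213/237 (slack 24)
airtime: 223/223 (binding)
production: 177/177 (binding)
By complementary slackness, a constraint with positive slack has shadow price 0 → budget.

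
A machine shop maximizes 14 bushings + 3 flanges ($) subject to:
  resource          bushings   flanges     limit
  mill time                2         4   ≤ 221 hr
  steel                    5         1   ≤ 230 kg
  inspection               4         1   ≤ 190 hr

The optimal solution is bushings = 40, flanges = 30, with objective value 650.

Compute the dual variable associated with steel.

Binding: steel and inspection. Non-binding: mill time (21 unused).
Since mill time is not tight, its dual is 0.
From A_Bᵀ y = c: 5·y_steel + 4·y_inspection = 14; 1·y_steel + 1·y_inspection = 3.
→ y_steel = 2 and y_inspection = 1.
Shadow price of steel = 2.

2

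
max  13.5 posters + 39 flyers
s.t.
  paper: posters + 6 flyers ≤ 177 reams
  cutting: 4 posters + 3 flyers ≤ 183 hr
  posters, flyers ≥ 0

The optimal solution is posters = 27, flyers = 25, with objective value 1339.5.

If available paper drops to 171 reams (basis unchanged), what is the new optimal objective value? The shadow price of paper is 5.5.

1306.5

Δb = -6, so new z* = 1339.5 + (5.5)·(-6) = 1339.5 − 33 = 1306.5.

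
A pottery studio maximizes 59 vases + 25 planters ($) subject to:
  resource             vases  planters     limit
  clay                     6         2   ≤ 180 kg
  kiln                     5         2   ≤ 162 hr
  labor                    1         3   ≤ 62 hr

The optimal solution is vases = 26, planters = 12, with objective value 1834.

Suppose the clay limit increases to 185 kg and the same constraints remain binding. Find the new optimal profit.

1881.5

At the optimum: clay uses 180 of 180 (binding); kiln uses 154 of 162 (slack = 8); labor uses 62 of 62 (binding).
Since kiln is not tight, its dual is 0.
From A_Bᵀ y = c: 6·y_clay + 1·y_labor = 59; 2·y_clay + 3·y_labor = 25.
Solving: y_clay = 9.5, y_labor = 2.
Δz = y_clay·Δb = 9.5 × (5) = 47.5, so new z* = 1834 + 47.5 = 1881.5.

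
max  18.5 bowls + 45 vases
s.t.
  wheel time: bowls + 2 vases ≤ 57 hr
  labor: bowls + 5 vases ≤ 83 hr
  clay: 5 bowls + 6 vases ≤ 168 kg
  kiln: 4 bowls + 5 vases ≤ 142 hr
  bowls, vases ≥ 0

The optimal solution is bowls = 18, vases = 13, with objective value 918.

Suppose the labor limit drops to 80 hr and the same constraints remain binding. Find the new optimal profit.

900

Binding: labor and clay. Non-binding: wheel time (13 unused), kiln (5 unused).
By complementary slackness, y = 0 for the non-binding constraints.
From A_Bᵀ y = c: 1·y_labor + 5·y_clay = 18.5; 5·y_labor + 6·y_clay = 45.
Solving: y_labor = 6, y_clay = 2.5.
Δz = y_labor·Δb = 6 × (-3) = -18, so new z* = 918 − 18 = 900.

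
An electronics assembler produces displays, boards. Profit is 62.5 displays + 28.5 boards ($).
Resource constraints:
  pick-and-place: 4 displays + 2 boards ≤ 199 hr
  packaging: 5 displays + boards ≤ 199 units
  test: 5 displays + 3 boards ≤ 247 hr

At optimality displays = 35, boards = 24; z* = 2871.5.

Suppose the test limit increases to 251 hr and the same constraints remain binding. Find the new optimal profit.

At the optimum: pick-and-place uses 188 of 199 (slack = 11); packaging uses 199 of 199 (binding); test uses 247 of 247 (binding).
Since pick-and-place is not tight, its dual is 0.
The binding rows give the dual system: 5·y_packaging + 5·y_test = 62.5 and 1·y_packaging + 3·y_test = 28.5.
→ y_packaging = 4.5 and y_test = 8.
Δz = y_test·Δb = 8 × (4) = 32, so new z* = 2871.5 + 32 = 2903.5.

2903.5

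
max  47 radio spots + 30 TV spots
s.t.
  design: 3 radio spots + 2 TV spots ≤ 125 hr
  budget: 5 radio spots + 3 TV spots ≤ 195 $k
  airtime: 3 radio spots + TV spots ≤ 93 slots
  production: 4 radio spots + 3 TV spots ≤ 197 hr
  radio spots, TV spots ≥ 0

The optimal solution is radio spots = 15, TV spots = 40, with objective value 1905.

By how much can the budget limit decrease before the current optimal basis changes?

Binding constraints: design, budget. The basis is B = [[3,2],[5,3]] with det -1.
Per unit decrease in budget, x* moves by d = (-2, 3).
The basis stays optimal until radio spots reaches 0; allowable decrease = 7.5 $k.

7.5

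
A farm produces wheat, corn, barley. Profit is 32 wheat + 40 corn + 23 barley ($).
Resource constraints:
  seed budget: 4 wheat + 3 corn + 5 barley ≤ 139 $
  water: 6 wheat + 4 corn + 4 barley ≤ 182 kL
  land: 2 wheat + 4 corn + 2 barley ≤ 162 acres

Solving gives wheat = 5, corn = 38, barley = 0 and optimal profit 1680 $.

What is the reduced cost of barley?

-3

Binding: water and land. Non-binding: seed budget (5 unused).
Since seed budget is not tight, its dual is 0.
Dual feasibility on the basic columns requires 6·y_water + 2·y_land = 32, 4·y_water + 4·y_land = 40.
Solving: y_water = 3, y_land = 7.
Reduced cost of barley: c₃ − yᵀa₃ = 23 − (3·4 + 7·2) = 23 − 26 = -3.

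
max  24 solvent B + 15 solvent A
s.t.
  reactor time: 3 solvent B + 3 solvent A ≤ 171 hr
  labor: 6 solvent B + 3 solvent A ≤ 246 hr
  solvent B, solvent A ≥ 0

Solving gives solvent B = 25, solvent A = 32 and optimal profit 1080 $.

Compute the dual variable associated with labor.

Both reactor time and labor are binding at x*.
Dual feasibility on the basic columns requires 3·y_reactor time + 6·y_labor = 24, 3·y_reactor time + 3·y_labor = 15.
→ y_reactor time = 2 and y_labor = 3.
Shadow price of labor = 3.

3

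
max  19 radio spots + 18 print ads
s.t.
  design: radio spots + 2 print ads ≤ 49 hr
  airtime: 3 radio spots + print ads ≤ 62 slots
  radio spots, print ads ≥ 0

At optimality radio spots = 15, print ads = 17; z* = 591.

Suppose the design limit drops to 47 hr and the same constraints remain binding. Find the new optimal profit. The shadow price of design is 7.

577

Δb = -2, so new z* = 591 + (7)·(-2) = 591 − 14 = 577.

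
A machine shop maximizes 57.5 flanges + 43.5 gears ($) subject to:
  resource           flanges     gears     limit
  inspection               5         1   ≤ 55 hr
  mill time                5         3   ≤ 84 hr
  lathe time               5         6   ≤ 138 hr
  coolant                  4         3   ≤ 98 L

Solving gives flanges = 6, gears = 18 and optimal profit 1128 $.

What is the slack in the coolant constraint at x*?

coolant used = 4·6 + 3·18 = 78; slack = 98 − 78 = 20.

20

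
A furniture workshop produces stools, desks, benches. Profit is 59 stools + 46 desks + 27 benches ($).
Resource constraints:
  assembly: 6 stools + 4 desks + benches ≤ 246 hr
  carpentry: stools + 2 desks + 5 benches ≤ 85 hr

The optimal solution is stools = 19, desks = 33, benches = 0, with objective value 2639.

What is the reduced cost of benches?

-7

Check each constraint at x*: assembly 246/246 (tight); carpentry 85/85 (tight).
From A_Bᵀ y = c: 6·y_assembly + 1·y_carpentry = 59; 4·y_assembly + 2·y_carpentry = 46.
Solving: y_assembly = 9, y_carpentry = 5.
Reduced cost of benches: c₃ − yᵀa₃ = 27 − (9·1 + 5·5) = 27 − 34 = -7.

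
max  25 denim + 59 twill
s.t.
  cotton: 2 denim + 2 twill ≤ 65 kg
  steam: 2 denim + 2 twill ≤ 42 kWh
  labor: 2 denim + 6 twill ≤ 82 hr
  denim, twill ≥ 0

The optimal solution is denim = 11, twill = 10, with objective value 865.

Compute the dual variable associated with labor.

Check each constraint at x*: cotton 42/65 (slack 23); steam 42/42 (tight); labor 82/82 (tight).
Slack constraints have shadow price 0 (complementary slackness).
From A_Bᵀ y = c: 2·y_steam + 2·y_labor = 25; 2·y_steam + 6·y_labor = 59.
Solving: y_steam = 4, y_labor = 8.5.
Shadow price of labor = 8.5.

8.5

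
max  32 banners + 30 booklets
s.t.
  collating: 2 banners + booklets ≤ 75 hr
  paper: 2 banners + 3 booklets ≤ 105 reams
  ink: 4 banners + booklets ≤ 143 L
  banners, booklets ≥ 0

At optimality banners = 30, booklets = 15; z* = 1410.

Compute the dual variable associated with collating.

At the optimum: collating uses 75 of 75 (binding); paper uses 105 of 105 (binding); ink uses 135 of 143 (slack = 8).
By complementary slackness, y = 0 for the non-binding constraint.
Dual feasibility on the basic columns requires 2·y_collating + 2·y_paper = 32, 1·y_collating + 3·y_paper = 30.
This yields shadow prices y_collating = 9, y_paper = 7.
Shadow price of collating = 9.

9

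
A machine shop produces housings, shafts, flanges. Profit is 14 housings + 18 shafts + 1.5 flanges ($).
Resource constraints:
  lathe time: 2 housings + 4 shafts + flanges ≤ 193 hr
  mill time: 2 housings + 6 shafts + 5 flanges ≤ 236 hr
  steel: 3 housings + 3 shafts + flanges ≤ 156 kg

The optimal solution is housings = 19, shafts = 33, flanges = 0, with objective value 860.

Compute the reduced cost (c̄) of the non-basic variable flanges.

-7.5

At the optimum: lathe time uses 170 of 193 (slack = 23); mill time uses 236 of 236 (binding); steel uses 156 of 156 (binding).
By complementary slackness, y = 0 for the non-binding constraint.
Dual feasibility on the basic columns requires 2·y_mill time + 3·y_steel = 14, 6·y_mill time + 3·y_steel = 18.
Solving: y_mill time = 1, y_steel = 4.
Reduced cost of flanges: c₃ − yᵀa₃ = 1.5 − (1·5 + 4·1) = 1.5 − 9 = -7.5.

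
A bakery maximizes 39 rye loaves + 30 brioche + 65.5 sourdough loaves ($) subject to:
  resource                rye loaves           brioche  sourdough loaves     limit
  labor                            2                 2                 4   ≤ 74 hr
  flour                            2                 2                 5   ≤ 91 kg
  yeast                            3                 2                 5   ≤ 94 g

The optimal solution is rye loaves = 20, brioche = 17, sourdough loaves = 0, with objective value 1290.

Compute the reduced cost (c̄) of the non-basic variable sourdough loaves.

-3.5

Binding: labor and yeast. Non-binding: flour (17 unused).
Since flour is not tight, its dual is 0.
From A_Bᵀ y = c: 2·y_labor + 3·y_yeast = 39; 2·y_labor + 2·y_yeast = 30.
Solving: y_labor = 6, y_yeast = 9.
Reduced cost of sourdough loaves: c₃ − yᵀa₃ = 65.5 − (6·4 + 9·5) = 65.5 − 69 = -3.5.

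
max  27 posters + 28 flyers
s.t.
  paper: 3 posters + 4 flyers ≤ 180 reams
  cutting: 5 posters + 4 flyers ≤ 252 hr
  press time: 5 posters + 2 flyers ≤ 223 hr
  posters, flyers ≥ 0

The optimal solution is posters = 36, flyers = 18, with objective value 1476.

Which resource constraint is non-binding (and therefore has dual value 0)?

press time

paper: 180/180 (binding)
cutting: 252/252 (binding)
press time: 216/223 (slack 7)
By complementary slackness, a constraint with positive slack has shadow price 0 → press time.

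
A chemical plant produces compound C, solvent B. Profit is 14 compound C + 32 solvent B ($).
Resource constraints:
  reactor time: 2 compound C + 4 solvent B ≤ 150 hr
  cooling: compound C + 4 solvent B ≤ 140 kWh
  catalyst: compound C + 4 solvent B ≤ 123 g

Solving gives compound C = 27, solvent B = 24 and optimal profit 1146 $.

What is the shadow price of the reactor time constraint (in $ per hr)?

Binding: reactor time and catalyst. Non-binding: cooling (17 unused).
Since cooling is not tight, its dual is 0.
From A_Bᵀ y = c: 2·y_reactor time + 1·y_catalyst = 14; 4·y_reactor time + 4·y_catalyst = 32.
→ y_reactor time = 6 and y_catalyst = 2.
Shadow price of reactor time = 6.

6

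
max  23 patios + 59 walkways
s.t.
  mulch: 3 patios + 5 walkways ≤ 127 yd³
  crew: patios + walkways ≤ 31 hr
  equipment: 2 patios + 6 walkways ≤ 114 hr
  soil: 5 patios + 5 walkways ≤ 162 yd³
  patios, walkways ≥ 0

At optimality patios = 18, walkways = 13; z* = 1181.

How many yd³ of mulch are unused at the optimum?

mulch used = 3·18 + 5·13 = 119; slack = 127 − 119 = 8.

8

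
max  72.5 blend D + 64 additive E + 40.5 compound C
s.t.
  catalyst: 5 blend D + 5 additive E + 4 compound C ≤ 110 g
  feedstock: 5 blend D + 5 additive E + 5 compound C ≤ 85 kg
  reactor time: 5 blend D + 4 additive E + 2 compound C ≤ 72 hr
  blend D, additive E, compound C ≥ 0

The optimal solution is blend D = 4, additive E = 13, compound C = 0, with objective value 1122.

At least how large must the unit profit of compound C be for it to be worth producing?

Check each constraint at x*: catalyst 85/110 (slack 25); feedstock 85/85 (tight); reactor time 72/72 (tight).
By complementary slackness, y = 0 for the non-binding constraint.
The binding rows give the dual system: 5·y_feedstock + 5·y_reactor time = 72.5 and 5·y_feedstock + 4·y_reactor time = 64.
Solving: y_feedstock = 6, y_reactor time = 8.5.
compound C enters the basis when its profit ≥ yᵀa₃ = 6·5 + 8.5·2 = 47.

47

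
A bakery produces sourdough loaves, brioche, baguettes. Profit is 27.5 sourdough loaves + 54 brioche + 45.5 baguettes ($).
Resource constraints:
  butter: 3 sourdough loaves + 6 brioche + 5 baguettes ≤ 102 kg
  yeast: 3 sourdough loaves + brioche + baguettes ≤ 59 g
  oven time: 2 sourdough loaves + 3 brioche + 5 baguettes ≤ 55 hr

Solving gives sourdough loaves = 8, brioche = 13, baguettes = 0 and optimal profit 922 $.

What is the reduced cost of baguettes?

-2

Binding: butter and oven time. Non-binding: yeast (22 unused).
Since yeast is not tight, its dual is 0.
From A_Bᵀ y = c: 3·y_butter + 2·y_oven time = 27.5; 6·y_butter + 3·y_oven time = 54.
This yields shadow prices y_butter = 8.5, y_oven time = 1.
Reduced cost of baguettes: c₃ − yᵀa₃ = 45.5 − (8.5·5 + 1·5) = 45.5 − 47.5 = -2.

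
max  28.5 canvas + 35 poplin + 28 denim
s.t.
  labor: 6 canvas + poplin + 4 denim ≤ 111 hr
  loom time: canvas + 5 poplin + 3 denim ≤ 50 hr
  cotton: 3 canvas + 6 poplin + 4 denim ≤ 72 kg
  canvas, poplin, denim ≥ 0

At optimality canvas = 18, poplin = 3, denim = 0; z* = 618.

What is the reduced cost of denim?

-2

Check each constraint at x*: labor 111/111 (tight); loom time 33/50 (slack 17); cotton 72/72 (tight).
Slack constraints have shadow price 0 (complementary slackness).
From A_Bᵀ y = c: 6·y_labor + 3·y_cotton = 28.5; 1·y_labor + 6·y_cotton = 35.
→ y_labor = 2 and y_cotton = 5.5.
Reduced cost of denim: c₃ − yᵀa₃ = 28 − (2·4 + 5.5·4) = 28 − 30 = -2.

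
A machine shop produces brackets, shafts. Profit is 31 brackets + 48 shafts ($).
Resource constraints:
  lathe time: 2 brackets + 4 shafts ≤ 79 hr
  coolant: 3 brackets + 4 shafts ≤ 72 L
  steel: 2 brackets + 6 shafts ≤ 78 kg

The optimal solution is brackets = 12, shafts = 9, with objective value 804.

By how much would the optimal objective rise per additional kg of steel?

2

At the optimum: lathe time uses 60 of 79 (slack = 19); coolant uses 72 of 72 (binding); steel uses 78 of 78 (binding).
Since lathe time is not tight, its dual is 0.
From A_Bᵀ y = c: 3·y_coolant + 2·y_steel = 31; 4·y_coolant + 6·y_steel = 48.
Solving: y_coolant = 9, y_steel = 2.
Shadow price of steel = 2.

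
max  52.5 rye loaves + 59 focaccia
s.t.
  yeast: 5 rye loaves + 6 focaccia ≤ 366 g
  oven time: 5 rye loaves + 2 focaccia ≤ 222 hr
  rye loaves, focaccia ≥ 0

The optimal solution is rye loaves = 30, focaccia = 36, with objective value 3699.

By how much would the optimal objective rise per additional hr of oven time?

1

Both yeast and oven time are binding at x*.
The binding rows give the dual system: 5·y_yeast + 5·y_oven time = 52.5 and 6·y_yeast + 2·y_oven time = 59.
→ y_yeast = 9.5 and y_oven time = 1.
Shadow price of oven time = 1.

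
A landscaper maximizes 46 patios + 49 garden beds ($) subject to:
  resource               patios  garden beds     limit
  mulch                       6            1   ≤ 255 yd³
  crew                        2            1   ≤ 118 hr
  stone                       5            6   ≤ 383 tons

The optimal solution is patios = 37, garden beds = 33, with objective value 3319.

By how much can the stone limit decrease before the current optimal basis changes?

170.5

Binding constraints: mulch, stone. The basis is B = [[6,1],[5,6]] with det 31.
Per unit decrease in stone, x* moves by d = (0.0323, -0.1935).
The basis stays optimal until garden beds reaches 0; allowable decrease = 170.5 tons.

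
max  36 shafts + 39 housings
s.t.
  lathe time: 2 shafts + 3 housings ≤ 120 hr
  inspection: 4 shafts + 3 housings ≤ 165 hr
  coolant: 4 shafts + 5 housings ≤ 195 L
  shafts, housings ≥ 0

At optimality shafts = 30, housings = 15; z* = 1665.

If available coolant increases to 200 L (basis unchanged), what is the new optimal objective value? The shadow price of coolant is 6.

1695

Δb = 5, so new z* = 1665 + (6)·(5) = 1665 + 30 = 1695.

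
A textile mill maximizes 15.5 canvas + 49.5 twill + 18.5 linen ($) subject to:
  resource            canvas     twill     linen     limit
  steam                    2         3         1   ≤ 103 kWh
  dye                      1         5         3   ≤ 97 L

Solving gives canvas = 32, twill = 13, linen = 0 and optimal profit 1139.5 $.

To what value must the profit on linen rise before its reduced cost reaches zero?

26.5

At the optimum: steam uses 103 of 103 (binding); dye uses 97 of 97 (binding).
The binding rows give the dual system: 2·y_steam + 1·y_dye = 15.5 and 3·y_steam + 5·y_dye = 49.5.
This yields shadow prices y_steam = 4, y_dye = 7.5.
linen enters the basis when its profit ≥ yᵀa₃ = 4·1 + 7.5·3 = 26.5.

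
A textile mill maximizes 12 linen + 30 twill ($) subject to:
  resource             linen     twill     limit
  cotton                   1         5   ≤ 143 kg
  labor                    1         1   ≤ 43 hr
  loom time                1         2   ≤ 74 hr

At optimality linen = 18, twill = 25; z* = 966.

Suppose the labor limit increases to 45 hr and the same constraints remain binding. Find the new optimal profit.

981

Binding: cotton and labor. Non-binding: loom time (6 unused).
Slack constraints have shadow price 0 (complementary slackness).
From A_Bᵀ y = c: 1·y_cotton + 1·y_labor = 12; 5·y_cotton + 1·y_labor = 30.
Solving: y_cotton = 4.5, y_labor = 7.5.
Δz = y_labor·Δb = 7.5 × (2) = 15, so new z* = 966 + 15 = 981.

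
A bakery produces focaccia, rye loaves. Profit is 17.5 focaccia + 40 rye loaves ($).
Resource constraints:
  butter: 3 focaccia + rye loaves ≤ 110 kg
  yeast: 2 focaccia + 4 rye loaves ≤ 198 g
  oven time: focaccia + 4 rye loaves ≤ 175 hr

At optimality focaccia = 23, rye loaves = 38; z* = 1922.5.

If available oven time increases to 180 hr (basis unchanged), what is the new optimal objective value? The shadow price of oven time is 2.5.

1935

Δb = 5, so new z* = 1922.5 + (2.5)·(5) = 1922.5 + 12.5 = 1935.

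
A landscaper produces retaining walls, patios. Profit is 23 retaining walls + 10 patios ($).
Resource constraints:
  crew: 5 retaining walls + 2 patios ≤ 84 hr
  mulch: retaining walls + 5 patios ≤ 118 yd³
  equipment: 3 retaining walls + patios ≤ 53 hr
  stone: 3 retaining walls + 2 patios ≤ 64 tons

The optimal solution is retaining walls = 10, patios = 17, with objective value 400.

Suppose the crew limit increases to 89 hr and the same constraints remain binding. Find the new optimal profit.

Check each constraint at x*: crew 84/84 (tight); mulch 95/118 (slack 23); equipment 47/53 (slack 6); stone 64/64 (tight).
Since mulch, equipment are not tight, their duals are 0.
The binding rows give the dual system: 5·y_crew + 3·y_stone = 23 and 2·y_crew + 2·y_stone = 10.
This yields shadow prices y_crew = 4, y_stone = 1.
Δz = y_crew·Δb = 4 × (5) = 20, so new z* = 400 + 20 = 420.

420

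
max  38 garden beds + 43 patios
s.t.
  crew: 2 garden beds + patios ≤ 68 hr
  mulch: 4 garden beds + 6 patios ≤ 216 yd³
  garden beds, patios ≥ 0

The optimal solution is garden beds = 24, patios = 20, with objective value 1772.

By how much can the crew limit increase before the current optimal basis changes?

40

Binding constraints: crew, mulch. The basis is B = [[2,1],[4,6]] with det 8.
Per unit increase in crew, x* moves by d = (0.75, -0.5).
The basis stays optimal until patios reaches 0; allowable increase = 40 hr.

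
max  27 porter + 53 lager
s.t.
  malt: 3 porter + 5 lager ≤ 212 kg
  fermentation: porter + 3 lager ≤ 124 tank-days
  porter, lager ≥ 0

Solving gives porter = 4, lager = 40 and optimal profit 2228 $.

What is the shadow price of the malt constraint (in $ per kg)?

Both malt and fermentation are binding at x*.
The binding rows give the dual system: 3·y_malt + 1·y_fermentation = 27 and 5·y_malt + 3·y_fermentation = 53.
This yields shadow prices y_malt = 7, y_fermentation = 6.
Shadow price of malt = 7.

7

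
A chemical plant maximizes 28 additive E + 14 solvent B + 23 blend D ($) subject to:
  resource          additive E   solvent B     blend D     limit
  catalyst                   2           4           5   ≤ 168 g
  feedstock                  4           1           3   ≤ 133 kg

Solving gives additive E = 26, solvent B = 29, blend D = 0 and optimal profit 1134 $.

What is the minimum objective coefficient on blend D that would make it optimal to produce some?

28

Both catalyst and feedstock are binding at x*.
The binding rows give the dual system: 2·y_catalyst + 4·y_feedstock = 28 and 4·y_catalyst + 1·y_feedstock = 14.
→ y_catalyst = 2 and y_feedstock = 6.
blend D enters the basis when its profit ≥ yᵀa₃ = 2·5 + 6·3 = 28.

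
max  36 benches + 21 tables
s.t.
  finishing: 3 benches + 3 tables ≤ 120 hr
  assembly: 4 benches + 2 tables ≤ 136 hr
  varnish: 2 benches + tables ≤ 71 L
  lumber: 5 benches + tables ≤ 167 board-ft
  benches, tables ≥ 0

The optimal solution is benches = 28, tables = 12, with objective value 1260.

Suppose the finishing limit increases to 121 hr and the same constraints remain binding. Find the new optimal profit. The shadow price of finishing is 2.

1262

Δb = 1, so new z* = 1260 + (2)·(1) = 1260 + 2 = 1262.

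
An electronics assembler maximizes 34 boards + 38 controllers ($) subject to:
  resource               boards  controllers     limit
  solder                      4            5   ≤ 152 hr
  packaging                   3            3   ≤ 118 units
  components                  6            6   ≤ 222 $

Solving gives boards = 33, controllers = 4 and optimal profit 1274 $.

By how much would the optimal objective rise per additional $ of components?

3

Binding: solder and components. Non-binding: packaging (7 unused).
Slack constraints have shadow price 0 (complementary slackness).
The binding rows give the dual system: 4·y_solder + 6·y_components = 34 and 5·y_solder + 6·y_components = 38.
Solving: y_solder = 4, y_components = 3.
Shadow price of components = 3.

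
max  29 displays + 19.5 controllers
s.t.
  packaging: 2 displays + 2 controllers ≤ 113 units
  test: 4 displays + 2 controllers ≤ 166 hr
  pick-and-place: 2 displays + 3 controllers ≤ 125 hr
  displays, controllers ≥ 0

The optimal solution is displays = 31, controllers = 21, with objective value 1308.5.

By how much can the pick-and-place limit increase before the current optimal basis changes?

Binding constraints: test, pick-and-place. The basis is B = [[4,2],[2,3]] with det 8.
Per unit increase in pick-and-place, x* moves by d = (-0.25, 0.5).
The basis stays optimal until packaging becomes binding; allowable increase = 18 hr.

18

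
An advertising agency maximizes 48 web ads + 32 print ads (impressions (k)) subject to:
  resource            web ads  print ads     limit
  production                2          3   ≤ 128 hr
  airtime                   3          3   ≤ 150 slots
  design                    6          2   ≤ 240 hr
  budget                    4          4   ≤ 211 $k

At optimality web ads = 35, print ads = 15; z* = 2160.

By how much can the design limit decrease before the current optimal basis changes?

52

Binding constraints: airtime, design. The basis is B = [[3,3],[6,2]] with det -12.
Per unit decrease in design, x* moves by d = (-0.25, 0.25).
The basis stays optimal until production becomes binding; allowable decrease = 52 hr.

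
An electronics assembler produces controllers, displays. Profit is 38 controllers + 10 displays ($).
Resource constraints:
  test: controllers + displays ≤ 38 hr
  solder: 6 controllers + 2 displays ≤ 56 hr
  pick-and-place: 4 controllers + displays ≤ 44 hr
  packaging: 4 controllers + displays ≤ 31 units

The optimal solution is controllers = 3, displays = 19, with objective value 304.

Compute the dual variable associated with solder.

1

Binding: solder and packaging. Non-binding: test (16 unused), pick-and-place (13 unused).
By complementary slackness, y = 0 for the non-binding constraints.
Dual feasibility on the basic columns requires 6·y_solder + 4·y_packaging = 38, 2·y_solder + 1·y_packaging = 10.
This yields shadow prices y_solder = 1, y_packaging = 8.
Shadow price of solder = 1.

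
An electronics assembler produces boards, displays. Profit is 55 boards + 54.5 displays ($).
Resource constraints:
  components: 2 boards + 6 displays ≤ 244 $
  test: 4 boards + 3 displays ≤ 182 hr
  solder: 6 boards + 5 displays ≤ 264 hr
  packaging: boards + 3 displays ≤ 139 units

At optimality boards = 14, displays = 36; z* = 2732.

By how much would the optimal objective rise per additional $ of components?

Binding: components and solder. Non-binding: test (18 unused), packaging (17 unused).
By complementary slackness, y = 0 for the non-binding constraints.
Dual feasibility on the basic columns requires 2·y_components + 6·y_solder = 55, 6·y_components + 5·y_solder = 54.5.
This yields shadow prices y_components = 2, y_solder = 8.5.
Shadow price of components = 2.

2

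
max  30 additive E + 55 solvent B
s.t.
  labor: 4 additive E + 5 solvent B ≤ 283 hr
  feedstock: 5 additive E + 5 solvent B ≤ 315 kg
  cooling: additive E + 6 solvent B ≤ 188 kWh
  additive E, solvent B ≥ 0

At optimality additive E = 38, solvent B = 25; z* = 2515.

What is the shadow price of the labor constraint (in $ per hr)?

At the optimum: labor uses 277 of 283 (slack = 6); feedstock uses 315 of 315 (binding); cooling uses 188 of 188 (binding).
By complementary slackness, y = 0 for the non-binding constraint.
The binding rows give the dual system: 5·y_feedstock + 1·y_cooling = 30 and 5·y_feedstock + 6·y_cooling = 55.
This yields shadow prices y_feedstock = 5, y_cooling = 5.
Shadow price of labor = 0.

0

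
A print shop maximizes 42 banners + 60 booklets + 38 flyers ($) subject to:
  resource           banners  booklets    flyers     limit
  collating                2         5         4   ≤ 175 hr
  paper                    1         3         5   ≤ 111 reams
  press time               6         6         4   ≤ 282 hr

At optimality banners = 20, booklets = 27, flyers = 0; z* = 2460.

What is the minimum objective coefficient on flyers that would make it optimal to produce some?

44

Binding: collating and press time. Non-binding: paper (10 unused).
Since paper is not tight, its dual is 0.
The binding rows give the dual system: 2·y_collating + 6·y_press time = 42 and 5·y_collating + 6·y_press time = 60.
This yields shadow prices y_collating = 6, y_press time = 5.
flyers enters the basis when its profit ≥ yᵀa₃ = 6·4 + 5·4 = 44.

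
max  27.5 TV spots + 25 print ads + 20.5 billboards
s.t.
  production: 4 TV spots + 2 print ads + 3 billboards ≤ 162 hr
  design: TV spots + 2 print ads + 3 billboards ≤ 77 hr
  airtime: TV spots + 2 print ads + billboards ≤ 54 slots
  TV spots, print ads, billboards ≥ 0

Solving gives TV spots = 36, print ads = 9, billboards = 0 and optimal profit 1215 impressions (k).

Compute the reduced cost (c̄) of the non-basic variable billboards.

At the optimum: production uses 162 of 162 (binding); design uses 54 of 77 (slack = 23); airtime uses 54 of 54 (binding).
Slack constraints have shadow price 0 (complementary slackness).
The binding rows give the dual system: 4·y_production + 1·y_airtime = 27.5 and 2·y_production + 2·y_airtime = 25.
This yields shadow prices y_production = 5, y_airtime = 7.5.
Reduced cost of billboards: c₃ − yᵀa₃ = 20.5 − (5·3 + 7.5·1) = 20.5 − 22.5 = -2.

-2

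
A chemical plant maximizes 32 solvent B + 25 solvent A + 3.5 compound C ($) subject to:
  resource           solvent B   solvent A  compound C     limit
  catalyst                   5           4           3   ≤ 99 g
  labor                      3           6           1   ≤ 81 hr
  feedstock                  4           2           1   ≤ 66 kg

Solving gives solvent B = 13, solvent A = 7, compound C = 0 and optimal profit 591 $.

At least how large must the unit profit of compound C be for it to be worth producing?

At the optimum: catalyst uses 93 of 99 (slack = 6); labor uses 81 of 81 (binding); feedstock uses 66 of 66 (binding).
By complementary slackness, y = 0 for the non-binding constraint.
From A_Bᵀ y = c: 3·y_labor + 4·y_feedstock = 32; 6·y_labor + 2·y_feedstock = 25.
This yields shadow prices y_labor = 2, y_feedstock = 6.5.
compound C enters the basis when its profit ≥ yᵀa₃ = 2·1 + 6.5·1 = 8.5.

8.5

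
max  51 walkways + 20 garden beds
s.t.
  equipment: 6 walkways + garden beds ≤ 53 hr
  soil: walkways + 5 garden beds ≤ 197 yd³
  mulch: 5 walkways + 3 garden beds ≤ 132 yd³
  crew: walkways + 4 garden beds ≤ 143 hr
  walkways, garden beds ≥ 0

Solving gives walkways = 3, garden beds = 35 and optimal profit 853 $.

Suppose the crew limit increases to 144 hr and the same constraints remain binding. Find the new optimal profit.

Check each constraint at x*: equipment 53/53 (tight); soil 178/197 (slack 19); mulch 120/132 (slack 12); crew 143/143 (tight).
Since soil, mulch are not tight, their duals are 0.
From A_Bᵀ y = c: 6·y_equipment + 1·y_crew = 51; 1·y_equipment + 4·y_crew = 20.
→ y_equipment = 8 and y_crew = 3.
Δz = y_crew·Δb = 3 × (1) = 3, so new z* = 853 + 3 = 856.

856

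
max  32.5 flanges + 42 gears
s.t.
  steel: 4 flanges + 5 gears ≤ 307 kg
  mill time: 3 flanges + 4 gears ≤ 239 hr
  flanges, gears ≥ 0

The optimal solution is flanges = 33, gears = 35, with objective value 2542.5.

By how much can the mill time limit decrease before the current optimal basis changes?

8.75

Binding constraints: steel, mill time. The basis is B = [[4,5],[3,4]] with det 1.
Per unit decrease in mill time, x* moves by d = (5, -4).
The basis stays optimal until gears reaches 0; allowable decrease = 8.75 hr.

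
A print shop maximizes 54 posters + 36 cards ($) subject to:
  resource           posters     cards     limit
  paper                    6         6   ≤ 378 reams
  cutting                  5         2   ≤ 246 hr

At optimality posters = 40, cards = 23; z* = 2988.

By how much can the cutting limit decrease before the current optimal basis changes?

Binding constraints: paper, cutting. The basis is B = [[6,6],[5,2]] with det -18.
Per unit decrease in cutting, x* moves by d = (-0.3333, 0.3333).
The basis stays optimal until posters reaches 0; allowable decrease = 120 hr.

120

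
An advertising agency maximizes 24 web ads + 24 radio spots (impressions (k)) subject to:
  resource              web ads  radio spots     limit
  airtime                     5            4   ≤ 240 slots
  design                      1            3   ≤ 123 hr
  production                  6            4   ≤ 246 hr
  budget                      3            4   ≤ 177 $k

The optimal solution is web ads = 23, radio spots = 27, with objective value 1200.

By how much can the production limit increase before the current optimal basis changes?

Binding constraints: production, budget. The basis is B = [[6,4],[3,4]] with det 12.
Per unit increase in production, x* moves by d = (0.3333, -0.25).
The basis stays optimal until airtime becomes binding; allowable increase = 25.5 hr.

25.5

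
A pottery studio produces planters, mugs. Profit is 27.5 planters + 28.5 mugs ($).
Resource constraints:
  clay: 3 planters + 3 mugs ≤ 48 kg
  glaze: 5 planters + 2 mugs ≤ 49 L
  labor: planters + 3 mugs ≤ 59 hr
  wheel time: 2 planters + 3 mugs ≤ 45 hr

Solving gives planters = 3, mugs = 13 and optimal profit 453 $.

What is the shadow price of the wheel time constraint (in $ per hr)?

At the optimum: clay uses 48 of 48 (binding); glaze uses 41 of 49 (slack = 8); labor uses 42 of 59 (slack = 17); wheel time uses 45 of 45 (binding).
By complementary slackness, y = 0 for the non-binding constraints.
Dual feasibility on the basic columns requires 3·y_clay + 2·y_wheel time = 27.5, 3·y_clay + 3·y_wheel time = 28.5.
Solving: y_clay = 8.5, y_wheel time = 1.
Shadow price of wheel time = 1.

1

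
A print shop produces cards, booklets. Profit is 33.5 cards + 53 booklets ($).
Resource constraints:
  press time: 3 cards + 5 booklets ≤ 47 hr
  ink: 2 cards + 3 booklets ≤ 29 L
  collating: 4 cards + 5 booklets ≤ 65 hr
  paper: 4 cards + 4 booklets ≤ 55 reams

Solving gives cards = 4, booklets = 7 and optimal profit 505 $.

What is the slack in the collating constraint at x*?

collating used = 4·4 + 5·7 = 51; slack = 65 − 51 = 14.

14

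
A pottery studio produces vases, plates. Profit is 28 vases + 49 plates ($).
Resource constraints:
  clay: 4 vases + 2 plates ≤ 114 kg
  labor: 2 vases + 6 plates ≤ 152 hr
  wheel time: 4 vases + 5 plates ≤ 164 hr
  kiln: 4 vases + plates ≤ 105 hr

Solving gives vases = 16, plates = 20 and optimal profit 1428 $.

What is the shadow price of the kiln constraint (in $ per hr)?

0

Check each constraint at x*: clay 104/114 (slack 10); labor 152/152 (tight); wheel time 164/164 (tight); kiln 84/105 (slack 21).
Slack constraints have shadow price 0 (complementary slackness).
Dual feasibility on the basic columns requires 2·y_labor + 4·y_wheel time = 28, 6·y_labor + 5·y_wheel time = 49.
→ y_labor = 4 and y_wheel time = 5.
Shadow price of kiln = 0.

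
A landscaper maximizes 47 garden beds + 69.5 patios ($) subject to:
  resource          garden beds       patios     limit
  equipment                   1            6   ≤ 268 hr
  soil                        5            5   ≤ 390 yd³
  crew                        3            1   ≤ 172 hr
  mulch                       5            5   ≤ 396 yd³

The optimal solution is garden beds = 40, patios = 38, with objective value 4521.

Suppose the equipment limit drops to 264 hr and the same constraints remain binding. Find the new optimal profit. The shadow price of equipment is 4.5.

4503

Δb = -4, so new z* = 4521 + (4.5)·(-4) = 4521 − 18 = 4503.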